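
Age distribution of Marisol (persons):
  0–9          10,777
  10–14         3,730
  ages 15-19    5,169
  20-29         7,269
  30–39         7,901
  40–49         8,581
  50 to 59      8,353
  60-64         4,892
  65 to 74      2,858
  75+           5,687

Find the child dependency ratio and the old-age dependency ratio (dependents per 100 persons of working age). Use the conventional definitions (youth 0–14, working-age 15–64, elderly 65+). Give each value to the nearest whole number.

Youth dependency ratio: 34
Old-age dependency ratio: 20

0–14: 10,777 + 3,730 = 14,507
15–64: 5,169 + 7,269 + 7,901 + 8,581 + 8,353 + 4,892 = 42,165
65+: 2,858 + 5,687 = 8,545
Youth dependency ratio = 14,507 / 42,165 × 100 = 34
Old-age dependency ratio = 8,545 / 42,165 × 100 = 20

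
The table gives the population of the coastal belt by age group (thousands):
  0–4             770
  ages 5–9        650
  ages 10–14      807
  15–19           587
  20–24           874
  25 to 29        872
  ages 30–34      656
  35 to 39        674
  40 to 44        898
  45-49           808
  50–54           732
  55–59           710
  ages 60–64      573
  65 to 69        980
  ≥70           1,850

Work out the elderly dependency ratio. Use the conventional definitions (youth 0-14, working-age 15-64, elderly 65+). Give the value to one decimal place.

Old-age dependency ratio: 38.3

0–14: 770 + 650 + 807 = 2,227
15–64: 587 + 874 + 872 + 656 + 674 + 898 + 808 + 732 + 710 + 573 = 7,384
65+: 980 + 1,850 = 2,830
Old-age dependency ratio = 2,830 / 7,384 × 100 = 38.3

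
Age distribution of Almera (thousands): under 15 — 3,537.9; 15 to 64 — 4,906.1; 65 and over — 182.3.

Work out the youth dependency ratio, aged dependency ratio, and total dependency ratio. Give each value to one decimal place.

Youth dependency ratio = 3,537.9 / 4,906.1 × 100 = 72.1
Old-age dependency ratio = 182.3 / 4,906.1 × 100 = 3.7
Total dependency ratio = (3,537.9 + 182.3) / 4,906.1 × 100 = 3,720.2 / 4,906.1 × 100 = 75.8

Youth dependency ratio: 72.1
Old-age dependency ratio: 3.7
Total dependency ratio: 75.8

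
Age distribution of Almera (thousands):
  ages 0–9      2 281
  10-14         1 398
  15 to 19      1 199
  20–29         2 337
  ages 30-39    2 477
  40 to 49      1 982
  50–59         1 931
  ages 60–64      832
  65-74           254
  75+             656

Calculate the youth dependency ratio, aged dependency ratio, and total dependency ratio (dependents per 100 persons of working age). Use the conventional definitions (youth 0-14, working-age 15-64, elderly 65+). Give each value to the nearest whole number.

Youth dependency ratio: 34
Old-age dependency ratio: 8
Total dependency ratio: 43

0–14: 2 281 + 1 398 = 3 679
15–64: 1 199 + 2 337 + 2 477 + 1 982 + 1 931 + 832 = 10 758
65+: 254 + 656 = 910
Youth dependency ratio = 3 679 / 10 758 × 100 = 34
Old-age dependency ratio = 910 / 10 758 × 100 = 8
Total dependency ratio = (3 679 + 910) / 10 758 × 100 = 4 589 / 10 758 × 100 = 43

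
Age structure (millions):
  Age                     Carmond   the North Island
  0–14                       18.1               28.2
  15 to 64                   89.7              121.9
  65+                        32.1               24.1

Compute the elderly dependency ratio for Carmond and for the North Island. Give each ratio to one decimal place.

Carmond: 32.1 / 89.7 × 100 = 35.8
the North Island: 24.1 / 121.9 × 100 = 19.8

Carmond: 35.8
the North Island: 19.8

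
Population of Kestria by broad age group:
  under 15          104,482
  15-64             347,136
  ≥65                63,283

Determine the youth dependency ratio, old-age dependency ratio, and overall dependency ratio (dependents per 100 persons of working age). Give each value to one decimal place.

Youth dependency ratio = 104,482 / 347,136 × 100 = 30.1
Old-age dependency ratio = 63,283 / 347,136 × 100 = 18.2
Total dependency ratio = (104,482 + 63,283) / 347,136 × 100 = 167,765 / 347,136 × 100 = 48.3

Youth dependency ratio: 30.1
Old-age dependency ratio: 18.2
Total dependency ratio: 48.3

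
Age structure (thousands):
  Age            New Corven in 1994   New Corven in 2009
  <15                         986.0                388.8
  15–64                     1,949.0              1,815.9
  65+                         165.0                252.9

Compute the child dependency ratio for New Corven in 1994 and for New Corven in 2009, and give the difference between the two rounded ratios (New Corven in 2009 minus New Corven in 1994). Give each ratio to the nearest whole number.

New Corven in 1994: 51
New Corven in 2009: 21
Difference: -30

New Corven in 1994: 986.0 / 1,949.0 × 100 = 51
New Corven in 2009: 388.8 / 1,815.9 × 100 = 21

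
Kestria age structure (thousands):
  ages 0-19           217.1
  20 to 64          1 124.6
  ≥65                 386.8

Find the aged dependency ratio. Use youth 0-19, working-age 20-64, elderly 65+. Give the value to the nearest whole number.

Old-age dependency ratio = 386.8 / 1 124.6 × 100 = 34

Old-age dependency ratio: 34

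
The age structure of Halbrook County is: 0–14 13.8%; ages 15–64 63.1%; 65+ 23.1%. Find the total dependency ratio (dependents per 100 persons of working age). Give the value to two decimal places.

Total dependency ratio: 58.48

Total dependency ratio = (13.8 + 23.1) / 63.1 × 100 = 36.9 / 63.1 × 100 = 58.48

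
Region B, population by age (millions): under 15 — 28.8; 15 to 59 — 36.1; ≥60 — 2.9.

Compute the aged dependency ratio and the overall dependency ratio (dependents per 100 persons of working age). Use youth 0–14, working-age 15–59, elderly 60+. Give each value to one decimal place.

Old-age dependency ratio = 2.9 / 36.1 × 100 = 8.0
Total dependency ratio = (28.8 + 2.9) / 36.1 × 100 = 31.7 / 36.1 × 100 = 87.8

Old-age dependency ratio: 8.0
Total dependency ratio: 87.8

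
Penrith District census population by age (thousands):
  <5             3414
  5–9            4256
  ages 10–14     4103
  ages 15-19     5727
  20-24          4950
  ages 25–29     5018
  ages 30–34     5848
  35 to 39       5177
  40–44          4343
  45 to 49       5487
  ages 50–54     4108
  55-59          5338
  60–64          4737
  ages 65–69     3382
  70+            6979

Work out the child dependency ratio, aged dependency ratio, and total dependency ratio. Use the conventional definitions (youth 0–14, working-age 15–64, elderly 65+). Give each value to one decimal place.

Youth dependency ratio: 23.2
Old-age dependency ratio: 20.4
Total dependency ratio: 43.6

0–14: 3414 + 4256 + 4103 = 11773
15–64: 5727 + 4950 + 5018 + 5848 + 5177 + 4343 + 5487 + 4108 + 5338 + 4737 = 50733
65+: 3382 + 6979 = 10361
Youth dependency ratio = 11773 / 50733 × 100 = 23.2
Old-age dependency ratio = 10361 / 50733 × 100 = 20.4
Total dependency ratio = (11773 + 10361) / 50733 × 100 = 22134 / 50733 × 100 = 43.6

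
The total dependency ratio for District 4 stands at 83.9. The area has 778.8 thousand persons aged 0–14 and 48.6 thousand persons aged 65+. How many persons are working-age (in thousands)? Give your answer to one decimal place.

Working-age: 986.2

Total dependency ratio = (youth + elderly) / working-age × 100
83.9 = (778.8 + 48.6) / W × 100
⇒ 986.2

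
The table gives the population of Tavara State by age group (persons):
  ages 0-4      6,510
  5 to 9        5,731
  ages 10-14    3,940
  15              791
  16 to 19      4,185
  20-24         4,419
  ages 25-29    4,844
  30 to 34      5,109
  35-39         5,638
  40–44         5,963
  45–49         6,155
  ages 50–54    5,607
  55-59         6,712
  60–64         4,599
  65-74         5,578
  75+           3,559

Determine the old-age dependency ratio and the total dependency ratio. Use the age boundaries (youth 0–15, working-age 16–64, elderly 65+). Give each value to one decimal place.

0–15: 6,510 + 5,731 + 3,940 + 791 = 16,972
16–64: 4,185 + 4,419 + 4,844 + 5,109 + 5,638 + 5,963 + 6,155 + 5,607 + 6,712 + 4,599 = 53,231
65+: 5,578 + 3,559 = 9,137
Old-age dependency ratio = 9,137 / 53,231 × 100 = 17.2
Total dependency ratio = (16,972 + 9,137) / 53,231 × 100 = 26,109 / 53,231 × 100 = 49.0

Old-age dependency ratio: 17.2
Total dependency ratio: 49.0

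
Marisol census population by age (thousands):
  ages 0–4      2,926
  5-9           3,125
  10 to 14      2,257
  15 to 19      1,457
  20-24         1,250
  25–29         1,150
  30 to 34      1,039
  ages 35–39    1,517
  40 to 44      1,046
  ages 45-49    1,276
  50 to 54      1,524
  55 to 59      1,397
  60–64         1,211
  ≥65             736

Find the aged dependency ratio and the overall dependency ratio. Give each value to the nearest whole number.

Old-age dependency ratio: 6
Total dependency ratio: 70

0–14: 2,926 + 3,125 + 2,257 = 8,308
15–64: 1,457 + 1,250 + 1,150 + 1,039 + 1,517 + 1,046 + 1,276 + 1,524 + 1,397 + 1,211 = 12,867
65+: 736
Old-age dependency ratio = 736 / 12,867 × 100 = 6
Total dependency ratio = (8,308 + 736) / 12,867 × 100 = 9,044 / 12,867 × 100 = 70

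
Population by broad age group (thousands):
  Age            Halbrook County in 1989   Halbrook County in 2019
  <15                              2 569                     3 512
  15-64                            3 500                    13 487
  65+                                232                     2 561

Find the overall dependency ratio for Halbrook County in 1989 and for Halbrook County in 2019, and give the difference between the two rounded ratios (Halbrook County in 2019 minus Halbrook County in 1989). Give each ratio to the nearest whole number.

Halbrook County in 1989: 80
Halbrook County in 2019: 45
Difference: -35

Halbrook County in 1989: (2 569 + 232) / 3 500 × 100 = 2 801 / 3 500 × 100 = 80
Halbrook County in 2019: (3 512 + 2 561) / 13 487 × 100 = 6 073 / 13 487 × 100 = 45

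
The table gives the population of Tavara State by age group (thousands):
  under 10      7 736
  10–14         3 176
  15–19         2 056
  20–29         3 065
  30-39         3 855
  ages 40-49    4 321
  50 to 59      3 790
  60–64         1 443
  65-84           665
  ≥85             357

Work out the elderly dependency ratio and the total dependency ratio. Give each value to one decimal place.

Old-age dependency ratio: 5.5
Total dependency ratio: 64.4

0–14: 7 736 + 3 176 = 10 912
15–64: 2 056 + 3 065 + 3 855 + 4 321 + 3 790 + 1 443 = 18 530
65+: 665 + 357 = 1 022
Old-age dependency ratio = 1 022 / 18 530 × 100 = 5.5
Total dependency ratio = (10 912 + 1 022) / 18 530 × 100 = 11 934 / 18 530 × 100 = 64.4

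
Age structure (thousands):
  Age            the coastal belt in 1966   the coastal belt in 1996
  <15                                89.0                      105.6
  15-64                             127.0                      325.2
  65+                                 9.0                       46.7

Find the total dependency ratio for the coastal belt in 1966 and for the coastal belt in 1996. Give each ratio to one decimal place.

the coastal belt in 1966: 77.2
the coastal belt in 1996: 46.8

the coastal belt in 1966: (89.0 + 9.0) / 127.0 × 100 = 98.0 / 127.0 × 100 = 77.2
the coastal belt in 1996: (105.6 + 46.7) / 325.2 × 100 = 152.3 / 325.2 × 100 = 46.8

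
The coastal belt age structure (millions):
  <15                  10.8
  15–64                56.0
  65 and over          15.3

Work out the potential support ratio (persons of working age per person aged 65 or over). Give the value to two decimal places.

Potential support ratio: 3.66

Potential support ratio = 56.0 / 15.3 = 3.66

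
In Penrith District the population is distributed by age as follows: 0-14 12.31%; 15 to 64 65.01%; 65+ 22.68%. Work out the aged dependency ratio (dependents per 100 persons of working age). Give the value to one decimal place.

Old-age dependency ratio = 22.68 / 65.01 × 100 = 34.9

Old-age dependency ratio: 34.9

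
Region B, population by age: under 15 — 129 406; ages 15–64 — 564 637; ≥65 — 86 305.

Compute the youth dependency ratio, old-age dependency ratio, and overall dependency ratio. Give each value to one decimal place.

Youth dependency ratio = 129 406 / 564 637 × 100 = 22.9
Old-age dependency ratio = 86 305 / 564 637 × 100 = 15.3
Total dependency ratio = (129 406 + 86 305) / 564 637 × 100 = 215 711 / 564 637 × 100 = 38.2

Youth dependency ratio: 22.9
Old-age dependency ratio: 15.3
Total dependency ratio: 38.2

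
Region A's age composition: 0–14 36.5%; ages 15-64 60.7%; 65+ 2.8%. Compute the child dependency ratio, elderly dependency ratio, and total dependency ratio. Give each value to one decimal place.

Youth dependency ratio: 60.1
Old-age dependency ratio: 4.6
Total dependency ratio: 64.7

Youth dependency ratio = 36.5 / 60.7 × 100 = 60.1
Old-age dependency ratio = 2.8 / 60.7 × 100 = 4.6
Total dependency ratio = (36.5 + 2.8) / 60.7 × 100 = 39.3 / 60.7 × 100 = 64.7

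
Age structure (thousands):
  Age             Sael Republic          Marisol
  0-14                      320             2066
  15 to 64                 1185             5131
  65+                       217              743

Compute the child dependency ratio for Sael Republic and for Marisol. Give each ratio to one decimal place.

Sael Republic: 27.0
Marisol: 40.3

Sael Republic: 320 / 1185 × 100 = 27.0
Marisol: 2066 / 5131 × 100 = 40.3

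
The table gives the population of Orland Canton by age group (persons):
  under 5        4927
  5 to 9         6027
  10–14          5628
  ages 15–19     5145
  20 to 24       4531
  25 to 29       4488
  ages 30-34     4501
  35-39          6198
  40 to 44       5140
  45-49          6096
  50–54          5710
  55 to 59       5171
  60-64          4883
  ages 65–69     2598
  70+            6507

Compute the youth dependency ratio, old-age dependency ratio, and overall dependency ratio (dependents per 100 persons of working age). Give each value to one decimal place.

0–14: 4927 + 6027 + 5628 = 16582
15–64: 5145 + 4531 + 4488 + 4501 + 6198 + 5140 + 6096 + 5710 + 5171 + 4883 = 51863
65+: 2598 + 6507 = 9105
Youth dependency ratio = 16582 / 51863 × 100 = 32.0
Old-age dependency ratio = 9105 / 51863 × 100 = 17.6
Total dependency ratio = (16582 + 9105) / 51863 × 100 = 25687 / 51863 × 100 = 49.5

Youth dependency ratio: 32.0
Old-age dependency ratio: 17.6
Total dependency ratio: 49.5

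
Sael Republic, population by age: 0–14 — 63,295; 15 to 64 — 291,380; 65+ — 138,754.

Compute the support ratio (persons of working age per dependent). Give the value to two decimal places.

Support ratio = 291,380 / (63,295 + 138,754) = 291,380 / 202,049 = 1.44

Support ratio: 1.44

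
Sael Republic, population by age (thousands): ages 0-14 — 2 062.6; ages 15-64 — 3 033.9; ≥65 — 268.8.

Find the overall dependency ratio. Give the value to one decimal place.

Total dependency ratio: 76.8

Total dependency ratio = (2 062.6 + 268.8) / 3 033.9 × 100 = 2 331.4 / 3 033.9 × 100 = 76.8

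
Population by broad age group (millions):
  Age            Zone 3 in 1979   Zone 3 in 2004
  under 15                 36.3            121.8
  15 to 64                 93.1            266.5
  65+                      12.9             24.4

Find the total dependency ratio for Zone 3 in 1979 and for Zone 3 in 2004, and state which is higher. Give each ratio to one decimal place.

Zone 3 in 1979: (36.3 + 12.9) / 93.1 × 100 = 49.2 / 93.1 × 100 = 52.8
Zone 3 in 2004: (121.8 + 24.4) / 266.5 × 100 = 146.2 / 266.5 × 100 = 54.9

Zone 3 in 1979: 52.8
Zone 3 in 2004: 54.9
Higher: Zone 3 in 2004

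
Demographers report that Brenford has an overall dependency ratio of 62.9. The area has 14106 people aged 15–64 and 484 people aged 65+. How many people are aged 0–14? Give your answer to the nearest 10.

Aged 0–14: 8390

Total dependency ratio = (youth + elderly) / working-age × 100
62.9 = (Y + 484) / 14106 × 100
⇒ 8390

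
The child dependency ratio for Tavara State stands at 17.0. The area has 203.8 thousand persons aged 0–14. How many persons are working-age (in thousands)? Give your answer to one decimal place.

Working-age: 1,198.8

Youth dependency ratio = youth / working-age × 100
17.0 = 203.8 / W × 100
⇒ 1,198.8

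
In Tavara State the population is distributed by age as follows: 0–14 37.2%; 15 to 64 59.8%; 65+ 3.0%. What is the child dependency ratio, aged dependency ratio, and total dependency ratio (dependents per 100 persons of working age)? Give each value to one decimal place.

Youth dependency ratio: 62.2
Old-age dependency ratio: 5.0
Total dependency ratio: 67.2

Youth dependency ratio = 37.2 / 59.8 × 100 = 62.2
Old-age dependency ratio = 3.0 / 59.8 × 100 = 5.0
Total dependency ratio = (37.2 + 3.0) / 59.8 × 100 = 40.2 / 59.8 × 100 = 67.2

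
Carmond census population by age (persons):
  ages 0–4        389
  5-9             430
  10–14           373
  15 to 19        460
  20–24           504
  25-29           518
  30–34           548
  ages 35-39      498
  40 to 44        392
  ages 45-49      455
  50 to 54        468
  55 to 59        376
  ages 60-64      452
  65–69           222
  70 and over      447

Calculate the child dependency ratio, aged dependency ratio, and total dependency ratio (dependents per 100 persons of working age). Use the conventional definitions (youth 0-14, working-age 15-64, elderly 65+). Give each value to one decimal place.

0–14: 389 + 430 + 373 = 1 192
15–64: 460 + 504 + 518 + 548 + 498 + 392 + 455 + 468 + 376 + 452 = 4 671
65+: 222 + 447 = 669
Youth dependency ratio = 1 192 / 4 671 × 100 = 25.5
Old-age dependency ratio = 669 / 4 671 × 100 = 14.3
Total dependency ratio = (1 192 + 669) / 4 671 × 100 = 1 861 / 4 671 × 100 = 39.8

Youth dependency ratio: 25.5
Old-age dependency ratio: 14.3
Total dependency ratio: 39.8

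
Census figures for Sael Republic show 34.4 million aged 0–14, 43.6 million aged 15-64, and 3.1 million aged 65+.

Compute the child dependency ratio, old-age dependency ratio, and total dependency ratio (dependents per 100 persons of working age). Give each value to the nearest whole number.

Youth dependency ratio: 79
Old-age dependency ratio: 7
Total dependency ratio: 86

Youth dependency ratio = 34.4 / 43.6 × 100 = 79
Old-age dependency ratio = 3.1 / 43.6 × 100 = 7
Total dependency ratio = (34.4 + 3.1) / 43.6 × 100 = 37.5 / 43.6 × 100 = 86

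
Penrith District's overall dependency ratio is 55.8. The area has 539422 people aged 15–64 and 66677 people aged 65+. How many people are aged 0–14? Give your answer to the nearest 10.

Total dependency ratio = (youth + elderly) / working-age × 100
55.8 = (Y + 66677) / 539422 × 100
⇒ 234320

Aged 0–14: 234320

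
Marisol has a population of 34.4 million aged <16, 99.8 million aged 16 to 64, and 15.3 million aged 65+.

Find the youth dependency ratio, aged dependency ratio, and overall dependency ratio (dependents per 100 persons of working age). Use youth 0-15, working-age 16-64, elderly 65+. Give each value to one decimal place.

Youth dependency ratio: 34.5
Old-age dependency ratio: 15.3
Total dependency ratio: 49.8

Youth dependency ratio = 34.4 / 99.8 × 100 = 34.5
Old-age dependency ratio = 15.3 / 99.8 × 100 = 15.3
Total dependency ratio = (34.4 + 15.3) / 99.8 × 100 = 49.7 / 99.8 × 100 = 49.8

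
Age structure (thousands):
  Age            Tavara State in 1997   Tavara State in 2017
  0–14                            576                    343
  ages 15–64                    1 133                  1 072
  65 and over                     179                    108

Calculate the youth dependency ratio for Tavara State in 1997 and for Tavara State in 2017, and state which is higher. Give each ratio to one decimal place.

Tavara State in 1997: 576 / 1 133 × 100 = 50.8
Tavara State in 2017: 343 / 1 072 × 100 = 32.0

Tavara State in 1997: 50.8
Tavara State in 2017: 32.0
Higher: Tavara State in 1997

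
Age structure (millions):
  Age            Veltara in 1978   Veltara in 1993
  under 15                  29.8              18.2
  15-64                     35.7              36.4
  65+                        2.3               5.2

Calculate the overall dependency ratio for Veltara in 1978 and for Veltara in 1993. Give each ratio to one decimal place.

Veltara in 1978: 89.9
Veltara in 1993: 64.3

Veltara in 1978: (29.8 + 2.3) / 35.7 × 100 = 32.1 / 35.7 × 100 = 89.9
Veltara in 1993: (18.2 + 5.2) / 36.4 × 100 = 23.4 / 36.4 × 100 = 64.3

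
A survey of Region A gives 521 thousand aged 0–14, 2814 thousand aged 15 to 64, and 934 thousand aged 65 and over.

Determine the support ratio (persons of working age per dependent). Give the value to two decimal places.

Support ratio: 1.93

Support ratio = 2814 / (521 + 934) = 2814 / 1455 = 1.93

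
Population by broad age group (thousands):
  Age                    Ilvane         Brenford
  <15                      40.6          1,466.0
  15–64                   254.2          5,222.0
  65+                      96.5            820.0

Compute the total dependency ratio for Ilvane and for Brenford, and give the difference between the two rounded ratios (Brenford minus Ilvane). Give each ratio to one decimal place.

Ilvane: (40.6 + 96.5) / 254.2 × 100 = 137.1 / 254.2 × 100 = 53.9
Brenford: (1,466.0 + 820.0) / 5,222.0 × 100 = 2,286.0 / 5,222.0 × 100 = 43.8

Ilvane: 53.9
Brenford: 43.8
Difference: -10.1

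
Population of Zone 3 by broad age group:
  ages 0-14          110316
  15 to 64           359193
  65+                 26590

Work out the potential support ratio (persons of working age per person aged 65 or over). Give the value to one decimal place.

Potential support ratio = 359193 / 26590 = 13.5

Potential support ratio: 13.5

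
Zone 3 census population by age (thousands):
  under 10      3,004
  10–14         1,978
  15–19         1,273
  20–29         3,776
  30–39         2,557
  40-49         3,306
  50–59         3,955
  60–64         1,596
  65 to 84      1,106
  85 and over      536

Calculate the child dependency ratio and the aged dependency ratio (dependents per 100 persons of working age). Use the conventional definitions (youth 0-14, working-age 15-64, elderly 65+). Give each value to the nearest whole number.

Youth dependency ratio: 30
Old-age dependency ratio: 10

0–14: 3,004 + 1,978 = 4,982
15–64: 1,273 + 3,776 + 2,557 + 3,306 + 3,955 + 1,596 = 16,463
65+: 1,106 + 536 = 1,642
Youth dependency ratio = 4,982 / 16,463 × 100 = 30
Old-age dependency ratio = 1,642 / 16,463 × 100 = 10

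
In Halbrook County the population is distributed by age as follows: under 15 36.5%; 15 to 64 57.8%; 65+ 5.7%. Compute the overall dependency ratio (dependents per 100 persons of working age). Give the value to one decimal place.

Total dependency ratio = (36.5 + 5.7) / 57.8 × 100 = 42.2 / 57.8 × 100 = 73.0

Total dependency ratio: 73.0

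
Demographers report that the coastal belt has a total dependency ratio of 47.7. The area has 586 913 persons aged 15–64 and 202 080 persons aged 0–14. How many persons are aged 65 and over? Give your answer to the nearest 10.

Total dependency ratio = (youth + elderly) / working-age × 100
47.7 = (202 080 + E) / 586 913 × 100
⇒ 77 880

Aged 65 and over: 77 880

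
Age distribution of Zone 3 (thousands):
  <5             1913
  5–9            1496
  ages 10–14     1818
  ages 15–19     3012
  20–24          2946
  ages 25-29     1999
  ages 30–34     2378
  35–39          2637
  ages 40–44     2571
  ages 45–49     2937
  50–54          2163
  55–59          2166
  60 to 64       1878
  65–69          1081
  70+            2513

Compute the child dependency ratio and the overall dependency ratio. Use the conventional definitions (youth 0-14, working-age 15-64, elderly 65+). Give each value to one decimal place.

Youth dependency ratio: 21.2
Total dependency ratio: 35.7

0–14: 1913 + 1496 + 1818 = 5227
15–64: 3012 + 2946 + 1999 + 2378 + 2637 + 2571 + 2937 + 2163 + 2166 + 1878 = 24687
65+: 1081 + 2513 = 3594
Youth dependency ratio = 5227 / 24687 × 100 = 21.2
Total dependency ratio = (5227 + 3594) / 24687 × 100 = 8821 / 24687 × 100 = 35.7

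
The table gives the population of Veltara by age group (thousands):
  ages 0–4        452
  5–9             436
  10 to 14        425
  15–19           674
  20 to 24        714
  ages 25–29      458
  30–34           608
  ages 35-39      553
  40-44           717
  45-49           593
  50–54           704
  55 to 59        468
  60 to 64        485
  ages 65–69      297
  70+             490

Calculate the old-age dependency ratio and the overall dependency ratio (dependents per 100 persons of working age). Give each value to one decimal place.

Old-age dependency ratio: 13.2
Total dependency ratio: 35.2

0–14: 452 + 436 + 425 = 1313
15–64: 674 + 714 + 458 + 608 + 553 + 717 + 593 + 704 + 468 + 485 = 5974
65+: 297 + 490 = 787
Old-age dependency ratio = 787 / 5974 × 100 = 13.2
Total dependency ratio = (1313 + 787) / 5974 × 100 = 2100 / 5974 × 100 = 35.2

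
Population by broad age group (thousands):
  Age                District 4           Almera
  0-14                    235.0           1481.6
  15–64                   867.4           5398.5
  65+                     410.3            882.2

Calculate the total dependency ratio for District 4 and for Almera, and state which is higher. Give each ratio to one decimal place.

District 4: (235.0 + 410.3) / 867.4 × 100 = 645.3 / 867.4 × 100 = 74.4
Almera: (1481.6 + 882.2) / 5398.5 × 100 = 2363.8 / 5398.5 × 100 = 43.8

District 4: 74.4
Almera: 43.8
Higher: District 4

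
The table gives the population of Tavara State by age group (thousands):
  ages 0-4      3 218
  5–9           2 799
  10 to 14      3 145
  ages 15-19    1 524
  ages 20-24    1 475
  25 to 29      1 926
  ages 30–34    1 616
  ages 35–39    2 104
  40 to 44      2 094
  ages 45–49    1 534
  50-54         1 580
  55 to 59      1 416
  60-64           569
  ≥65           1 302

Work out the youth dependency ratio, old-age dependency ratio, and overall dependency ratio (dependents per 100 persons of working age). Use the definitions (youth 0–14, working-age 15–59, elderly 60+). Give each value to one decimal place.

0–14: 3 218 + 2 799 + 3 145 = 9 162
15–59: 1 524 + 1 475 + 1 926 + 1 616 + 2 104 + 2 094 + 1 534 + 1 580 + 1 416 = 15 269
60+: 569 + 1 302 = 1 871
Youth dependency ratio = 9 162 / 15 269 × 100 = 60.0
Old-age dependency ratio = 1 871 / 15 269 × 100 = 12.3
Total dependency ratio = (9 162 + 1 871) / 15 269 × 100 = 11 033 / 15 269 × 100 = 72.3

Youth dependency ratio: 60.0
Old-age dependency ratio: 12.3
Total dependency ratio: 72.3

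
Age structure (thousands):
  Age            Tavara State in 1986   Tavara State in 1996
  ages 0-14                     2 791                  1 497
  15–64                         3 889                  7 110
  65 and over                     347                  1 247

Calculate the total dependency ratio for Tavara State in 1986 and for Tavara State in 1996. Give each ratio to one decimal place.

Tavara State in 1986: 80.7
Tavara State in 1996: 38.6

Tavara State in 1986: (2 791 + 347) / 3 889 × 100 = 3 138 / 3 889 × 100 = 80.7
Tavara State in 1996: (1 497 + 1 247) / 7 110 × 100 = 2 744 / 7 110 × 100 = 38.6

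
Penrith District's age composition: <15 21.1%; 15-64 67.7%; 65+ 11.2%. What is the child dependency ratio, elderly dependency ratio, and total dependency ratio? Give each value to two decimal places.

Youth dependency ratio = 21.1 / 67.7 × 100 = 31.17
Old-age dependency ratio = 11.2 / 67.7 × 100 = 16.54
Total dependency ratio = (21.1 + 11.2) / 67.7 × 100 = 32.3 / 67.7 × 100 = 47.71

Youth dependency ratio: 31.17
Old-age dependency ratio: 16.54
Total dependency ratio: 47.71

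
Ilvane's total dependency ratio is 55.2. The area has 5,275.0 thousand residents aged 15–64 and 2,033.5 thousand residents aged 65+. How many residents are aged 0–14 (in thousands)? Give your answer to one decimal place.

Aged 0–14: 878.3

Total dependency ratio = (youth + elderly) / working-age × 100
55.2 = (Y + 2,033.5) / 5,275.0 × 100
⇒ 878.3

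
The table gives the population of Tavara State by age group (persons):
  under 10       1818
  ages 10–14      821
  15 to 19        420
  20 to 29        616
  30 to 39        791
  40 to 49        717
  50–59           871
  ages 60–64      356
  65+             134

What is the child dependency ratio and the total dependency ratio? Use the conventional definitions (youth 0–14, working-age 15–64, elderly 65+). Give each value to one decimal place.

0–14: 1818 + 821 = 2639
15–64: 420 + 616 + 791 + 717 + 871 + 356 = 3771
65+: 134
Youth dependency ratio = 2639 / 3771 × 100 = 70.0
Total dependency ratio = (2639 + 134) / 3771 × 100 = 2773 / 3771 × 100 = 73.5

Youth dependency ratio: 70.0
Total dependency ratio: 73.5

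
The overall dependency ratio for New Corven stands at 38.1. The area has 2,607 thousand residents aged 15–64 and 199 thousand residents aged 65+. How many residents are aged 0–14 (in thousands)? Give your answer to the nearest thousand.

Aged 0–14: 794

Total dependency ratio = (youth + elderly) / working-age × 100
38.1 = (Y + 199) / 2,607 × 100
⇒ 794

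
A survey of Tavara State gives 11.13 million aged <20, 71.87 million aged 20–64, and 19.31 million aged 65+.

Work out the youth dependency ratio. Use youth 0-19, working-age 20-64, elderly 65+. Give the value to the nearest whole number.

Youth dependency ratio: 15

Youth dependency ratio = 11.13 / 71.87 × 100 = 15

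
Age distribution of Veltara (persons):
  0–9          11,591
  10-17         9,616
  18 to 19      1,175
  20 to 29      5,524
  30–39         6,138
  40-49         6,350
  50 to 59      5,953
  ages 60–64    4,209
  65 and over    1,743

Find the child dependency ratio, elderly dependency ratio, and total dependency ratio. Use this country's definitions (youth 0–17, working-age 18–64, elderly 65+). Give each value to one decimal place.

Youth dependency ratio: 72.3
Old-age dependency ratio: 5.9
Total dependency ratio: 78.2

0–17: 11,591 + 9,616 = 21,207
18–64: 1,175 + 5,524 + 6,138 + 6,350 + 5,953 + 4,209 = 29,349
65+: 1,743
Youth dependency ratio = 21,207 / 29,349 × 100 = 72.3
Old-age dependency ratio = 1,743 / 29,349 × 100 = 5.9
Total dependency ratio = (21,207 + 1,743) / 29,349 × 100 = 22,950 / 29,349 × 100 = 78.2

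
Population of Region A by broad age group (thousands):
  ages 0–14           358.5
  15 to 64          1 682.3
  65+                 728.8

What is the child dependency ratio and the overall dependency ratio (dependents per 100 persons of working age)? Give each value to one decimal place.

Youth dependency ratio: 21.3
Total dependency ratio: 64.6

Youth dependency ratio = 358.5 / 1 682.3 × 100 = 21.3
Total dependency ratio = (358.5 + 728.8) / 1 682.3 × 100 = 1 087.3 / 1 682.3 × 100 = 64.6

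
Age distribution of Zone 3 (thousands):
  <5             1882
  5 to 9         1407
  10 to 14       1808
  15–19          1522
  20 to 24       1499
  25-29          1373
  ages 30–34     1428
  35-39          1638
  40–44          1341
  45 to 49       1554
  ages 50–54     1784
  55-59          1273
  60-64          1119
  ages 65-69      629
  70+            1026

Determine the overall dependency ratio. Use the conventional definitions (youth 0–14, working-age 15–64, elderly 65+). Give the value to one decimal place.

Total dependency ratio: 46.5

0–14: 1882 + 1407 + 1808 = 5097
15–64: 1522 + 1499 + 1373 + 1428 + 1638 + 1341 + 1554 + 1784 + 1273 + 1119 = 14531
65+: 629 + 1026 = 1655
Total dependency ratio = (5097 + 1655) / 14531 × 100 = 6752 / 14531 × 100 = 46.5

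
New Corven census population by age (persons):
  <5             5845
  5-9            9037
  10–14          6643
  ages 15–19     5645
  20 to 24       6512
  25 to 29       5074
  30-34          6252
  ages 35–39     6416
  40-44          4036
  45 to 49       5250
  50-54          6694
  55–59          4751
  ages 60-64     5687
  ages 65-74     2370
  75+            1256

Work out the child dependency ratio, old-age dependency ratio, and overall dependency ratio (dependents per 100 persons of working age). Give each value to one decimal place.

0–14: 5845 + 9037 + 6643 = 21525
15–64: 5645 + 6512 + 5074 + 6252 + 6416 + 4036 + 5250 + 6694 + 4751 + 5687 = 56317
65+: 2370 + 1256 = 3626
Youth dependency ratio = 21525 / 56317 × 100 = 38.2
Old-age dependency ratio = 3626 / 56317 × 100 = 6.4
Total dependency ratio = (21525 + 3626) / 56317 × 100 = 25151 / 56317 × 100 = 44.7

Youth dependency ratio: 38.2
Old-age dependency ratio: 6.4
Total dependency ratio: 44.7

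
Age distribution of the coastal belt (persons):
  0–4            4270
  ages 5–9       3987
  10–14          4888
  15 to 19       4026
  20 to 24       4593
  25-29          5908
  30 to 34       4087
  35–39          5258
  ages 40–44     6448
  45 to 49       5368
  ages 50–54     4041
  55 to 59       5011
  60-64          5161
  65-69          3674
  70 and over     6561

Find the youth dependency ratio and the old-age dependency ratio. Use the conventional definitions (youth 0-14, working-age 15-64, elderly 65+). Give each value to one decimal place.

0–14: 4270 + 3987 + 4888 = 13145
15–64: 4026 + 4593 + 5908 + 4087 + 5258 + 6448 + 5368 + 4041 + 5011 + 5161 = 49901
65+: 3674 + 6561 = 10235
Youth dependency ratio = 13145 / 49901 × 100 = 26.3
Old-age dependency ratio = 10235 / 49901 × 100 = 20.5

Youth dependency ratio: 26.3
Old-age dependency ratio: 20.5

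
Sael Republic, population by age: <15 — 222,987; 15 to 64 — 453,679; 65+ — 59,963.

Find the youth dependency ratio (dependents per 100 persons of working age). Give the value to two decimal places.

Youth dependency ratio: 49.15

Youth dependency ratio = 222,987 / 453,679 × 100 = 49.15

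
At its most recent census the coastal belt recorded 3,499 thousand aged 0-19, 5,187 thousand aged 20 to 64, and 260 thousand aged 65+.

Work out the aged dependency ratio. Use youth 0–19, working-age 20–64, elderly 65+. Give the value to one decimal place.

Old-age dependency ratio: 5.0

Old-age dependency ratio = 260 / 5,187 × 100 = 5.0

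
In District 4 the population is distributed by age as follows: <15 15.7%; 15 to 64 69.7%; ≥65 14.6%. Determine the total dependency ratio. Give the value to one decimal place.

Total dependency ratio: 43.5

Total dependency ratio = (15.7 + 14.6) / 69.7 × 100 = 30.3 / 69.7 × 100 = 43.5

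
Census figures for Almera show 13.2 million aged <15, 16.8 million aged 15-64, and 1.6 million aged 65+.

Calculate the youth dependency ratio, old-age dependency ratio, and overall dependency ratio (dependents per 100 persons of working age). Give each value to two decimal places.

Youth dependency ratio: 78.57
Old-age dependency ratio: 9.52
Total dependency ratio: 88.10

Youth dependency ratio = 13.2 / 16.8 × 100 = 78.57
Old-age dependency ratio = 1.6 / 16.8 × 100 = 9.52
Total dependency ratio = (13.2 + 1.6) / 16.8 × 100 = 14.8 / 16.8 × 100 = 88.10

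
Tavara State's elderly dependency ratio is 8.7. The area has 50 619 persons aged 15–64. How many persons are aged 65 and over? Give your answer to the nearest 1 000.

Aged 65 and over: 4 000

Old-age dependency ratio = elderly / working-age × 100
8.7 = E / 50 619 × 100
⇒ 4 000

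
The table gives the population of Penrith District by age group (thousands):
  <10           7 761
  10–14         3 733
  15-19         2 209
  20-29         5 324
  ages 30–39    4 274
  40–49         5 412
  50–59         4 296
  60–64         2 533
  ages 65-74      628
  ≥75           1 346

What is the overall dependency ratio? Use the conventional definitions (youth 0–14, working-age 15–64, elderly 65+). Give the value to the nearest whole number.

0–14: 7 761 + 3 733 = 11 494
15–64: 2 209 + 5 324 + 4 274 + 5 412 + 4 296 + 2 533 = 24 048
65+: 628 + 1 346 = 1 974
Total dependency ratio = (11 494 + 1 974) / 24 048 × 100 = 13 468 / 24 048 × 100 = 56

Total dependency ratio: 56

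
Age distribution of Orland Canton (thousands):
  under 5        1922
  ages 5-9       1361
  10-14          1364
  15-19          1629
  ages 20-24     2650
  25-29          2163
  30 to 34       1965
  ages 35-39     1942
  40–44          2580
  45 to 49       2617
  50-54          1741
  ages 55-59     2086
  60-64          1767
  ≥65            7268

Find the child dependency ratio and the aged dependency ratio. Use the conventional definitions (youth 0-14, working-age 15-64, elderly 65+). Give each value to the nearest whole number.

Youth dependency ratio: 22
Old-age dependency ratio: 34

0–14: 1922 + 1361 + 1364 = 4647
15–64: 1629 + 2650 + 2163 + 1965 + 1942 + 2580 + 2617 + 1741 + 2086 + 1767 = 21140
65+: 7268
Youth dependency ratio = 4647 / 21140 × 100 = 22
Old-age dependency ratio = 7268 / 21140 × 100 = 34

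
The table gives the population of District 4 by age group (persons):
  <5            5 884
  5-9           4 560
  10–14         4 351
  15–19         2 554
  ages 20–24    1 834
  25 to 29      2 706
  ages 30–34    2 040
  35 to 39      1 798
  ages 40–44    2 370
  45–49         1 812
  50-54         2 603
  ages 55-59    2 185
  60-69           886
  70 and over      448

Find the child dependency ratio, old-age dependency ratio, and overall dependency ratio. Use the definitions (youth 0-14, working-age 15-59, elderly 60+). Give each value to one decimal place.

Youth dependency ratio: 74.3
Old-age dependency ratio: 6.7
Total dependency ratio: 81.0

0–14: 5 884 + 4 560 + 4 351 = 14 795
15–59: 2 554 + 1 834 + 2 706 + 2 040 + 1 798 + 2 370 + 1 812 + 2 603 + 2 185 = 19 902
60+: 886 + 448 = 1 334
Youth dependency ratio = 14 795 / 19 902 × 100 = 74.3
Old-age dependency ratio = 1 334 / 19 902 × 100 = 6.7
Total dependency ratio = (14 795 + 1 334) / 19 902 × 100 = 16 129 / 19 902 × 100 = 81.0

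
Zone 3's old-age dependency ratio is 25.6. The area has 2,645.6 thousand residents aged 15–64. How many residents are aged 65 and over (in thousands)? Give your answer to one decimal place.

Old-age dependency ratio = elderly / working-age × 100
25.6 = E / 2,645.6 × 100
⇒ 677.3

Aged 65 and over: 677.3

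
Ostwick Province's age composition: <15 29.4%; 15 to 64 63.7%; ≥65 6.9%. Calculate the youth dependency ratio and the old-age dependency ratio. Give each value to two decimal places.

Youth dependency ratio: 46.15
Old-age dependency ratio: 10.83

Youth dependency ratio = 29.4 / 63.7 × 100 = 46.15
Old-age dependency ratio = 6.9 / 63.7 × 100 = 10.83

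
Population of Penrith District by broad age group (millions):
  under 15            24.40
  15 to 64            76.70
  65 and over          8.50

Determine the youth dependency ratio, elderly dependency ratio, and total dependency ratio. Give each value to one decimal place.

Youth dependency ratio = 24.40 / 76.70 × 100 = 31.8
Old-age dependency ratio = 8.50 / 76.70 × 100 = 11.1
Total dependency ratio = (24.40 + 8.50) / 76.70 × 100 = 32.90 / 76.70 × 100 = 42.9

Youth dependency ratio: 31.8
Old-age dependency ratio: 11.1
Total dependency ratio: 42.9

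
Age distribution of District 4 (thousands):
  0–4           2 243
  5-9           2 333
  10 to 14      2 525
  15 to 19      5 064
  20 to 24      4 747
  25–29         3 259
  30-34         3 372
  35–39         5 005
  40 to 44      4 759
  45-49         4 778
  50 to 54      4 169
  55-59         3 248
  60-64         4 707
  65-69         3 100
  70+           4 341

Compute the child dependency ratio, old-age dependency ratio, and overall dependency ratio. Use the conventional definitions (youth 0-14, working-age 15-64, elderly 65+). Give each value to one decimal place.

0–14: 2 243 + 2 333 + 2 525 = 7 101
15–64: 5 064 + 4 747 + 3 259 + 3 372 + 5 005 + 4 759 + 4 778 + 4 169 + 3 248 + 4 707 = 43 108
65+: 3 100 + 4 341 = 7 441
Youth dependency ratio = 7 101 / 43 108 × 100 = 16.5
Old-age dependency ratio = 7 441 / 43 108 × 100 = 17.3
Total dependency ratio = (7 101 + 7 441) / 43 108 × 100 = 14 542 / 43 108 × 100 = 33.7

Youth dependency ratio: 16.5
Old-age dependency ratio: 17.3
Total dependency ratio: 33.7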